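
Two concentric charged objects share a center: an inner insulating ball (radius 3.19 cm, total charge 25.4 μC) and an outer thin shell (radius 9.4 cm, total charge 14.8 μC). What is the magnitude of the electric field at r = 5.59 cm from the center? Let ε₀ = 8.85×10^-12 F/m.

Take a concentric spherical Gaussian surface of radius r = 5.59 cm (between the bodies, 3.19 cm < r < 9.4 cm).
Only the inner charge is enclosed; the outer shell contributes nothing inside itself. Q_enc = 25.4 μC = 2.54e-5 C.
Gauss's law: E·4πr² = Q_enc/ε₀.
E = |Q_enc|/(4πε₀r²) = (2.54e-5)/(4π·8.85×10^-12·(0.0559)²) = 7.31e7 N/C.

E ≈ 7.31e7 V/m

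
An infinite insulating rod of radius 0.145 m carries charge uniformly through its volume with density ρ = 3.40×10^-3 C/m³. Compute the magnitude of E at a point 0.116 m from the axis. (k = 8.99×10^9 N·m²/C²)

Choose a coaxial cylinder of radius r = 0.116 m (arbitrary length L) as the Gaussian surface (r < R).
Enclosed charge per unit length: λ_enc = ρ·πr² = (3.40e-3)π(0.116)² = 1.437×10^-4 C/m.
Applying ∮E·dA = Q_enc/ε₀ with the end caps contributing no flux:
E = 2k|λ_enc|/r = 2(8.99×10^9)(1.437×10^-4)/(0.116) = 2.23×10^7 N/C.

E = 2.23e7 N/C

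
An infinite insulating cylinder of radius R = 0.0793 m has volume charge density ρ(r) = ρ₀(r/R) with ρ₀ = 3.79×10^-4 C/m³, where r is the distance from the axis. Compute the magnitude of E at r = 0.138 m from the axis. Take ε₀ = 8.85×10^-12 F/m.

Take a coaxial cylindrical Gaussian surface of radius r = 0.138 m and length L (r > R, full charge per length enclosed).
λ_enc = 2π ∫₀^R ρ₀(r'/R)^1 r' dr' = 2πρ₀R²/3 = 4.992×10^-6 C/m.
Since E is radial and uniform over the curved surface, Φ = E·2πrL = Q_enc/ε₀ = λ_enc L/ε₀.
E = |λ_enc|/(2πε₀r) = (4.992×10^-6)/(2π·8.85×10^-12·0.138) = 6.50×10^5 N/C.

|E| = 6.50×10^5 N/C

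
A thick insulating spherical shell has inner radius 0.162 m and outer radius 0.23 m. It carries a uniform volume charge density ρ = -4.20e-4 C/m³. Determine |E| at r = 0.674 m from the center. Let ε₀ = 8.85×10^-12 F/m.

By spherical symmetry E is radial; choose a Gaussian sphere of radius r = 0.674 m (r > 0.23 m, enclosing the whole shell).
Q_enc = ρ·(4π/3)(b³ − a³) = (-4.20e-4)·(4π/3)·((0.23)³ − (0.162)³) = -1.393×10^-5 C.
Since E is radial and uniform over the Gaussian sphere, Φ = E·4πr² = Q_enc/ε₀.
E = |Q_enc|/(4πε₀r²) = (1.393×10^-5)/(4π·8.85×10^-12·(0.674)²) = 2.76e5 N/C.

|E| = 2.76e5 V/m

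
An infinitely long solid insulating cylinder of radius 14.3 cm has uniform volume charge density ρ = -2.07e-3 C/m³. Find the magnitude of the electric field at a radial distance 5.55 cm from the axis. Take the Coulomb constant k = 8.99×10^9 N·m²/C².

Take a coaxial cylindrical Gaussian surface of radius r = 5.55 cm and length L (r < R).
Enclosed charge per unit length: λ_enc = ρ·πr² = (-2.07×10^-3)π(0.0555)² = -2.003×10^-5 C/m.
Gauss's law: E·2πrL = λ_enc L/ε₀.
E = 2k|λ_enc|/r = 2(8.99×10^9)(2.003e-5)/(0.0555) = 6.49×10^6 N/C.

|E| ≈ 6.49e6 V/m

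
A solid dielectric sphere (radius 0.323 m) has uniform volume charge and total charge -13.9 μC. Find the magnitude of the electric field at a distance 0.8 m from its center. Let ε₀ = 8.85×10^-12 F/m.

Take a concentric spherical Gaussian surface of radius r = 0.8 m (r > R, so the entire charge is enclosed).
Q_enc = -13.9 μC = -1.39×10^-5 C.
Since E is radial and uniform over the Gaussian sphere, Φ = E·4πr² = Q_enc/ε₀.
E = |Q_enc|/(4πε₀r²) = (1.39×10^-5)/(4π·8.85×10^-12·(0.8)²) = 1.95×10^5 N/C.

E ≈ 1.95e5 N/C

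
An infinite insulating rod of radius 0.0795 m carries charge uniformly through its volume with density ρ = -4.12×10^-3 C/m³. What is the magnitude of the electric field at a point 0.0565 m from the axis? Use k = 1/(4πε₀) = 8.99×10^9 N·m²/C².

E = 1.31e7 N/C

Take a coaxial cylindrical Gaussian surface of radius r = 0.0565 m and length L (r < R).
Charge inside radius r per length L is ρ·πr²·L, so λ_enc = ρπr² = -4.132×10^-5 C/m.
Gauss's law: E·2πrL = λ_enc L/ε₀.
E = 2k|λ_enc|/r = 2(8.99×10^9)(4.132×10^-5)/(0.0565) = 1.31e7 N/C.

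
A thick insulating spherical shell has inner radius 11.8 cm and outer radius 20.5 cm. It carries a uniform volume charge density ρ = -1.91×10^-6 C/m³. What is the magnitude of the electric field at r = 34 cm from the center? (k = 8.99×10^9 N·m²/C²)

By spherical symmetry E is radial; choose a Gaussian sphere of radius r = 34 cm (r > 20.5 cm, enclosing the whole shell).
Q_enc = ρ·(4π/3)(b³ − a³) = (-1.91×10^-6)·(4π/3)·((0.205)³ − (0.118)³) = -5.578×10^-8 C.
By Gauss's law, ∮E·dA = E·4πr² = Q_enc/ε₀.
E = k|Q_enc|/r² = (8.99×10^9)(5.578e-8)/(0.34)² = 4.34×10^3 N/C.

E = 4.34×10^3 N/C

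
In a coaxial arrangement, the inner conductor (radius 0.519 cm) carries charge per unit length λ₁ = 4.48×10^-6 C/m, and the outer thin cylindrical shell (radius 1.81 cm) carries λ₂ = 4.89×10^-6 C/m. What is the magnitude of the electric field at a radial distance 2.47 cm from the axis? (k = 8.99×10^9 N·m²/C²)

Take a coaxial cylindrical Gaussian surface of radius r = 2.47 cm and length L (r > 1.81 cm, enclosing both).
λ_enc = λ₁ + λ₂ = (4.48e-6) + (4.89e-6) = 9.37×10^-6 C/m.
Since E is radial and uniform over the curved surface, Φ = E·2πrL = Q_enc/ε₀ = λ_enc L/ε₀.
E = 2k|λ_enc|/r = 2(8.99×10^9)(9.37×10^-6)/(0.0247) = 6.82×10^6 N/C.

6.82×10^6 N/C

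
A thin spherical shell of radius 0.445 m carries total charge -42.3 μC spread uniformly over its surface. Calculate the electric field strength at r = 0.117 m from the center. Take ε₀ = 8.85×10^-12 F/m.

E = 0 (no enclosed charge)

By spherical symmetry E is radial; choose a Gaussian sphere of radius r = 0.117 m (inside the shell, r < 0.445 m).
All the charge is outside the Gaussian surface: Q_enc = 0, hence E = 0 everywhere inside the shell.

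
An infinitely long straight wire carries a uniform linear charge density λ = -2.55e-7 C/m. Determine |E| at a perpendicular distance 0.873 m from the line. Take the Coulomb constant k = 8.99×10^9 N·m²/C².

Take a coaxial cylindrical Gaussian surface of radius r = 0.873 m and length L.
Q_enc = λL, so λ_enc = -2.55×10^-7 C/m.
Gauss's law: E·2πrL = λ_enc L/ε₀.
E = 2k|λ_enc|/r = 2(8.99×10^9)(2.55e-7)/(0.873) = 5.25×10^3 N/C.

|E| ≈ 5.25e3 V/m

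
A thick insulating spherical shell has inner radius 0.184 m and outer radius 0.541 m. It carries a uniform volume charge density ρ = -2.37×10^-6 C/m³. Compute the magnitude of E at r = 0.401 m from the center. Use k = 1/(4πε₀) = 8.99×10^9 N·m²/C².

Use a concentric Gaussian sphere at r = 0.401 m (within the shell material, 0.184 m < r < 0.541 m).
Enclosed charge is the volume from a to r: Q_enc = (4π/3)ρ(r³ − a³) = -5.783e-7 C.
Applying ∮E·dA = Q_enc/ε₀ with Φ = E(4πr²):
E = k|Q_enc|/r² = (8.99×10^9)(5.783×10^-7)/(0.401)² = 3.23×10^4 N/C.

E = 3.23×10^4 N/C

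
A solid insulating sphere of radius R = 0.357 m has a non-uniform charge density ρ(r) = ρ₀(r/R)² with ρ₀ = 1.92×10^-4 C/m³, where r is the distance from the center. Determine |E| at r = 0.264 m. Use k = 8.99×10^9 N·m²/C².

Symmetry ⇒ E = E(r) r̂. Gaussian sphere of radius r = 0.264 m (r < R).
Q_enc = ∫₀^r ρ(r')·4πr'² dr' = (4πρ₀/R²) ∫₀^r r'^4 dr' = 4πρ₀ r^5/(5·R²) = 4.855×10^-6 C.
Gauss's law: E·4πr² = Q_enc/ε₀.
E = k|Q_enc|/r² = (8.99×10^9)(4.855×10^-6)/(0.264)² = 6.26×10^5 N/C.

|E| ≈ 6.26×10^5 N/C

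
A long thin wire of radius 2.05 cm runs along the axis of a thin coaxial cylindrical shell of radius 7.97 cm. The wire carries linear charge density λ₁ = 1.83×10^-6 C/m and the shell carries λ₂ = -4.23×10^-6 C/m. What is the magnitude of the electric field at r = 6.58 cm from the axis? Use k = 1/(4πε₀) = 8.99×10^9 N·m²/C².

5.00×10^5 N/C

Coaxial Gaussian cylinder, radius r = 6.58 cm, length L (between the conductors, 2.05 cm < r < 7.97 cm).
The shell at 7.97 cm lies outside the Gaussian surface, so λ_enc = λ₁ = 1.83×10^-6 C/m.
Gauss's law: E·2πrL = λ_enc L/ε₀.
E = 2k|λ_enc|/r = 2(8.99×10^9)(1.83×10^-6)/(0.0658) = 5.00×10^5 N/C.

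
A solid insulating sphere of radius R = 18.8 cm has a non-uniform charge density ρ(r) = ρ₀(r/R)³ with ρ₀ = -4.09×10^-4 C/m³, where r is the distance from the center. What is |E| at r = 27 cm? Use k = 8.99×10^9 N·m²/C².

|E| = 7.02×10^5 V/m

Symmetry ⇒ E = E(r) r̂. Gaussian sphere of radius r = 27 cm (r > R, all charge enclosed).
Q_enc = 4π ∫₀^R ρ₀(r'/R)^3 r'² dr' = 4πρ₀R³/6 = -5.692×10^-6 C.
Applying ∮E·dA = Q_enc/ε₀ with Φ = E(4πr²):
E = k|Q_enc|/r² = (8.99×10^9)(5.692×10^-6)/(0.27)² = 7.02×10^5 N/C.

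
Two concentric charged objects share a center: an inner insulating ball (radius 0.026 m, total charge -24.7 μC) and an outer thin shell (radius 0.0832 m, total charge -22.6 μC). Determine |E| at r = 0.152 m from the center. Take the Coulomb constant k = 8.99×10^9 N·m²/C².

|E| ≈ 1.84e7 N/C

Use a concentric Gaussian sphere at r = 0.152 m (r > 0.0832 m, enclosing both).
Q_enc = (-24.7 μC) + (-22.6 μC) = -4.73×10^-5 C.
By Gauss's law, ∮E·dA = E·4πr² = Q_enc/ε₀.
E = k|Q_enc|/r² = (8.99×10^9)(4.73×10^-5)/(0.152)² = 1.84×10^7 N/C.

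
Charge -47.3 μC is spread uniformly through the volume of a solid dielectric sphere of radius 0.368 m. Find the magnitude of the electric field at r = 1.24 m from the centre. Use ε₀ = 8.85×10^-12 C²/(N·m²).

Symmetry ⇒ E = E(r) r̂. Gaussian sphere of radius r = 1.24 m (r > R, so the entire charge is enclosed).
Q_enc = -47.3 μC = -4.73×10^-5 C.
Gauss's law: E·4πr² = Q_enc/ε₀.
E = |Q_enc|/(4πε₀r²) = (4.73e-5)/(4π·8.85×10^-12·(1.24)²) = 2.77e5 N/C.

|E| ≈ 2.77e5 N/C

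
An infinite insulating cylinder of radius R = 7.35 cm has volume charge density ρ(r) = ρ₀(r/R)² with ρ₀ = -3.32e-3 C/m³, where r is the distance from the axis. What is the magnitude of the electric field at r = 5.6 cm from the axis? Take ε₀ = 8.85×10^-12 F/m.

Choose a coaxial cylinder of radius r = 5.6 cm (arbitrary length L) as the Gaussian surface (r < R).
Integrating ρ over the cross-section to radius r: λ_enc = (2πρ₀/R²) ∫₀^r r'^3 dr' = 2πρ₀ r^4/(4·R²) = -9.494×10^-6 C/m.
Applying ∮E·dA = Q_enc/ε₀ with the end caps contributing no flux:
E = |λ_enc|/(2πε₀r) = (9.494×10^-6)/(2π·8.85×10^-12·0.056) = 3.05e6 N/C.

3.05e6 V/m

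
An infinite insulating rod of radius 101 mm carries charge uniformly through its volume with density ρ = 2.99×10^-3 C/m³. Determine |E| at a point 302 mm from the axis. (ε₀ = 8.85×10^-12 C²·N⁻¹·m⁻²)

|E| = 5.71×10^6 V/m

Choose a coaxial cylinder of radius r = 302 mm (arbitrary length L) as the Gaussian surface (r > 101 mm, full cross-section enclosed).
λ_enc = ρ·πR² = (2.99e-3)π(0.101)² = 9.582e-5 C/m.
Since E is radial and uniform over the curved surface, Φ = E·2πrL = Q_enc/ε₀ = λ_enc L/ε₀.
E = |λ_enc|/(2πε₀r) = (9.582×10^-5)/(2π·8.85×10^-12·0.302) = 5.71×10^6 N/C.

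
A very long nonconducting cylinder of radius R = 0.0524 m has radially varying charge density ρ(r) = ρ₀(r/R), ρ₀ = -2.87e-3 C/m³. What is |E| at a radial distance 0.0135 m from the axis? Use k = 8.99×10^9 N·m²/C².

|E| = 3.76e5 V/m

Take a coaxial cylindrical Gaussian surface of radius r = 0.0135 m and length L (r < R).
λ_enc = ∫₀^r ρ(r')·2πr' dr' = (2πρ₀/R)·r^3/3 = -2.822×10^-7 C/m.
Gauss's law: E·2πrL = λ_enc L/ε₀.
E = 2k|λ_enc|/r = 2(8.99×10^9)(2.822e-7)/(0.0135) = 3.76×10^5 N/C.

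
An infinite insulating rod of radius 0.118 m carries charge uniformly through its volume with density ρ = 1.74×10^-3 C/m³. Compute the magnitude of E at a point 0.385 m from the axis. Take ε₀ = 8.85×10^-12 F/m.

By cylindrical symmetry E is radial; use a coaxial Gaussian cylinder of radius 0.385 m and length L (r > 0.118 m, full cross-section enclosed).
λ_enc = ρ·πR² = (1.74e-3)π(0.118)² = 7.611×10^-5 C/m.
Gauss's law: E·2πrL = λ_enc L/ε₀.
E = |λ_enc|/(2πε₀r) = (7.611×10^-5)/(2π·8.85×10^-12·0.385) = 3.56×10^6 N/C.

|E| ≈ 3.56×10^6 N/C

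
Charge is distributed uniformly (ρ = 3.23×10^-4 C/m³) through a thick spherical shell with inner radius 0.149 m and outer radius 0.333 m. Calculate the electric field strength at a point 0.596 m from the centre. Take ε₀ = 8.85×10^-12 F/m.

1.15e6 N/C

Symmetry ⇒ E = E(r) r̂. Gaussian sphere of radius r = 0.596 m (r > 0.333 m, enclosing the whole shell).
Q_enc = ρ·(4π/3)(b³ − a³) = (3.23×10^-4)·(4π/3)·((0.333)³ − (0.149)³) = 4.548×10^-5 C.
By Gauss's law, ∮E·dA = E·4πr² = Q_enc/ε₀.
E = |Q_enc|/(4πε₀r²) = (4.548e-5)/(4π·8.85×10^-12·(0.596)²) = 1.15e6 N/C.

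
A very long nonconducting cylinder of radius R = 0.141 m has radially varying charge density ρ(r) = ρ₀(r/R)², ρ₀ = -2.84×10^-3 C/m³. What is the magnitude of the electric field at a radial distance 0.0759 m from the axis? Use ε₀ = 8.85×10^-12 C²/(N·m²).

Take a coaxial cylindrical Gaussian surface of radius r = 0.0759 m and length L (r < R).
Integrating ρ over the cross-section to radius r: λ_enc = (2πρ₀/R²) ∫₀^r r'^3 dr' = 2πρ₀ r^4/(4·R²) = -7.447×10^-6 C/m.
Gauss's law: E·2πrL = λ_enc L/ε₀.
E = |λ_enc|/(2πε₀r) = (7.447×10^-6)/(2π·8.85×10^-12·0.0759) = 1.76×10^6 N/C.

|E| ≈ 1.76×10^6 V/m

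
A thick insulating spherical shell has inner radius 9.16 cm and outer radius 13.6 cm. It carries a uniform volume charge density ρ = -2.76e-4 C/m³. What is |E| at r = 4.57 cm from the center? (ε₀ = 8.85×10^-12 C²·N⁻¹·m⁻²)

|E| = 0 N/C

By spherical symmetry E is radial; choose a Gaussian sphere of radius r = 4.57 cm (r < 9.16 cm, inside the empty cavity).
No charge is enclosed, so by Gauss's law E·4πr² = 0 ⇒ E = 0.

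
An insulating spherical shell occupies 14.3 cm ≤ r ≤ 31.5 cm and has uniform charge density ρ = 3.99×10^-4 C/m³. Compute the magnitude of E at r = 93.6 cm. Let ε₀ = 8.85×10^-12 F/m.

Symmetry ⇒ E = E(r) r̂. Gaussian sphere of radius r = 93.6 cm (r > 31.5 cm, enclosing the whole shell).
Q_enc = ρ·(4π/3)(b³ − a³) = (3.99×10^-4)·(4π/3)·((0.315)³ − (0.143)³) = 4.735e-5 C.
Since E is radial and uniform over the Gaussian sphere, Φ = E·4πr² = Q_enc/ε₀.
E = |Q_enc|/(4πε₀r²) = (4.735×10^-5)/(4π·8.85×10^-12·(0.936)²) = 4.86e5 N/C.

4.86e5 V/m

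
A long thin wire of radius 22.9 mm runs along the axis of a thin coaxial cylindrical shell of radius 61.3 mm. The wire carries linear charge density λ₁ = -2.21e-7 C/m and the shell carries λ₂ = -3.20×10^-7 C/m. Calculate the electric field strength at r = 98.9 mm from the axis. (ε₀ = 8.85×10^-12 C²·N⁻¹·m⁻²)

Coaxial Gaussian cylinder, radius r = 98.9 mm, length L (r > 61.3 mm, enclosing both).
λ_enc = λ₁ + λ₂ = (-2.21e-7) + (-3.20×10^-7) = -5.41e-7 C/m.
By Gauss's law (flux through the curved wall only), E·2πrL = λ_enc L/ε₀.
E = |λ_enc|/(2πε₀r) = (5.41×10^-7)/(2π·8.85×10^-12·0.0989) = 9.84×10^4 N/C.

|E| = 9.84e4 N/C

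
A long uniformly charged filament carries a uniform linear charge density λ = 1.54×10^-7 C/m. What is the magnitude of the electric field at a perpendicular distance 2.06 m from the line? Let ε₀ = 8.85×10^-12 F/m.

E = 1.34e3 V/m

Choose a coaxial cylinder of radius r = 2.06 m (arbitrary length L) as the Gaussian surface.
Q_enc = λL, so λ_enc = 1.54e-7 C/m.
By Gauss's law (flux through the curved wall only), E·2πrL = λ_enc L/ε₀.
E = |λ_enc|/(2πε₀r) = (1.54×10^-7)/(2π·8.85×10^-12·2.06) = 1.34e3 N/C.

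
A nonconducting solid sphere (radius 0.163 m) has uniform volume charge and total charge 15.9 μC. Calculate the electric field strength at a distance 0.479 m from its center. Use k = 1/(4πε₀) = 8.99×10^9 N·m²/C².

|E| = 6.23e5 N/C

By spherical symmetry E is radial; choose a Gaussian sphere of radius r = 0.479 m (r > R, so the entire charge is enclosed).
Q_enc = 15.9 μC = 1.59×10^-5 C.
Since E is radial and uniform over the Gaussian sphere, Φ = E·4πr² = Q_enc/ε₀.
E = k|Q_enc|/r² = (8.99×10^9)(1.59e-5)/(0.479)² = 6.23e5 N/C.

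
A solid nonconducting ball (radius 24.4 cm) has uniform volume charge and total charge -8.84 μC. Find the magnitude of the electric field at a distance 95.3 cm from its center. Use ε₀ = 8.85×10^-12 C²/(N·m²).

E = 8.75×10^4 V/m

By spherical symmetry E is radial; choose a Gaussian sphere of radius r = 95.3 cm (r > R, so the entire charge is enclosed).
Q_enc = -8.84 μC = -8.84e-6 C.
Since E is radial and uniform over the Gaussian sphere, Φ = E·4πr² = Q_enc/ε₀.
E = |Q_enc|/(4πε₀r²) = (8.84×10^-6)/(4π·8.85×10^-12·(0.953)²) = 8.75e4 N/C.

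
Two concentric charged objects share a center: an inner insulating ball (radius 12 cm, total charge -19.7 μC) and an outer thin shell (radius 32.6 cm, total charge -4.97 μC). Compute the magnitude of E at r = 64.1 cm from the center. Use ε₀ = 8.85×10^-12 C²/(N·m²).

Take a concentric spherical Gaussian surface of radius r = 64.1 cm (r > 32.6 cm, enclosing both).
Q_enc = (-19.7 μC) + (-4.97 μC) = -2.467e-5 C.
Gauss's law: E·4πr² = Q_enc/ε₀.
E = |Q_enc|/(4πε₀r²) = (2.467×10^-5)/(4π·8.85×10^-12·(0.641)²) = 5.40×10^5 N/C.

5.40e5 N/C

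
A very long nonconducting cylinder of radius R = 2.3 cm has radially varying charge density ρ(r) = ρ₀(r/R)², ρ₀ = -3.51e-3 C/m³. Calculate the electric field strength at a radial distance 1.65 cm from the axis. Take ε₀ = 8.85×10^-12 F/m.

|E| = 8.42×10^5 N/C

Take a coaxial cylindrical Gaussian surface of radius r = 1.65 cm and length L (r < R).
λ_enc = ∫₀^r ρ(r')·2πr' dr' = (2πρ₀/R²)·r^4/4 = -7.725e-7 C/m.
Since E is radial and uniform over the curved surface, Φ = E·2πrL = Q_enc/ε₀ = λ_enc L/ε₀.
E = |λ_enc|/(2πε₀r) = (7.725×10^-7)/(2π·8.85×10^-12·0.0165) = 8.42e5 N/C.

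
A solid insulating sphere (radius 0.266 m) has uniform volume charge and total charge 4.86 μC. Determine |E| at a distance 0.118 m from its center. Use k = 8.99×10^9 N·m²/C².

E ≈ 2.74×10^5 N/C

Symmetry ⇒ E = E(r) r̂. Gaussian sphere of radius r = 0.118 m (r < R).
Only the charge within r is enclosed: Q_enc = Q·(r/R)³ = (4.86 μC)·(0.118 m/0.266 m)³ = 4.243e-7 C.
By Gauss's law, ∮E·dA = E·4πr² = Q_enc/ε₀.
E = k|Q_enc|/r² = (8.99×10^9)(4.243e-7)/(0.118)² = 2.74e5 N/C.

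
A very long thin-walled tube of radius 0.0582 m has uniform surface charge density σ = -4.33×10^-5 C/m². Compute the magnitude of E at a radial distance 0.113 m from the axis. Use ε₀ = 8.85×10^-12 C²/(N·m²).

By cylindrical symmetry E is radial; use a coaxial Gaussian cylinder of radius 0.113 m and length L (r > 0.0582 m).
The whole shell is enclosed: λ_enc = σ·2πR = (-4.33×10^-5)·2π·(0.0582) = -1.583×10^-5 C/m.
By Gauss's law (flux through the curved wall only), E·2πrL = λ_enc L/ε₀.
E = |λ_enc|/(2πε₀r) = (1.583×10^-5)/(2π·8.85×10^-12·0.113) = 2.52×10^6 N/C.

E ≈ 2.52×10^6 N/C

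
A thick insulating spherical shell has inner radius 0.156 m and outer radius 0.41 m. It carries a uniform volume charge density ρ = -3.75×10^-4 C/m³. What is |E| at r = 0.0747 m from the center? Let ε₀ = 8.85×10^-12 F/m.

Symmetry ⇒ E = E(r) r̂. Gaussian sphere of radius r = 0.0747 m (r < 0.156 m, inside the empty cavity).
No charge is enclosed, so by Gauss's law E·4πr² = 0 ⇒ E = 0.

E = 0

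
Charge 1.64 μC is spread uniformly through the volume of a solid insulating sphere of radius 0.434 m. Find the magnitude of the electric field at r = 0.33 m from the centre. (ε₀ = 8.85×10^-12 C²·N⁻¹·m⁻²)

|E| ≈ 5.95e4 N/C

Take a concentric spherical Gaussian surface of radius r = 0.33 m (r < R).
For a uniform sphere the enclosed fraction is (r/R)³, so Q_enc = (1.64 μC)(0.33/0.434)³ = 7.21e-7 C.
By Gauss's law, ∮E·dA = E·4πr² = Q_enc/ε₀.
E = |Q_enc|/(4πε₀r²) = (7.21×10^-7)/(4π·8.85×10^-12·(0.33)²) = 5.95×10^4 N/C.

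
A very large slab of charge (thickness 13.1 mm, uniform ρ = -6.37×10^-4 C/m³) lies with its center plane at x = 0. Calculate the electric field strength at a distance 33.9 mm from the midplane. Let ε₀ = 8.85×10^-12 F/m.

|E| ≈ 4.71e5 V/m

The point |x| = 33.9 mm lies outside the slab (half-thickness 0.00655 m). A symmetric pillbox spanning the full slab encloses Q_enc = ρ·d·A.
Flux = 2EA ⇒ E = |ρ|d/(2ε₀), independent of distance outside.
E = (6.37×10^-4)(0.0131)/(2·8.85×10^-12) = 4.71e5 N/C.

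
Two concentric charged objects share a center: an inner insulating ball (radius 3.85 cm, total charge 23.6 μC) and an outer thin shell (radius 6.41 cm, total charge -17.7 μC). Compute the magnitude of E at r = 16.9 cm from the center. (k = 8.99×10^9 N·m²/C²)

E ≈ 1.86e6 N/C

Use a concentric Gaussian sphere at r = 16.9 cm (r > 6.41 cm, enclosing both).
Q_enc = (23.6 μC) + (-17.7 μC) = 5.90×10^-6 C.
Since E is radial and uniform over the Gaussian sphere, Φ = E·4πr² = Q_enc/ε₀.
E = k|Q_enc|/r² = (8.99×10^9)(5.90e-6)/(0.169)² = 1.86e6 N/C.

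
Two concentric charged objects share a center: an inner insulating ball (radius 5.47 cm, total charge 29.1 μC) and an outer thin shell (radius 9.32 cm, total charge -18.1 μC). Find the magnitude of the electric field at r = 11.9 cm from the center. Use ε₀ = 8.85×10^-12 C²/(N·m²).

E = 6.98×10^6 N/C

Use a concentric Gaussian sphere at r = 11.9 cm (r > 9.32 cm, enclosing both).
Q_enc = (29.1 μC) + (-18.1 μC) = 1.10×10^-5 C.
Applying ∮E·dA = Q_enc/ε₀ with Φ = E(4πr²):
E = |Q_enc|/(4πε₀r²) = (1.10×10^-5)/(4π·8.85×10^-12·(0.119)²) = 6.98×10^6 N/C.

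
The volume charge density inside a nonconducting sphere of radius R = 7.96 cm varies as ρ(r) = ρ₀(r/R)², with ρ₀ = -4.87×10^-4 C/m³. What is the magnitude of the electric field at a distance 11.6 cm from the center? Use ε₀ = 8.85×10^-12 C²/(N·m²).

E = 4.13×10^5 N/C

By spherical symmetry E is radial; choose a Gaussian sphere of radius r = 11.6 cm (r > R, all charge enclosed).
Q_enc = 4π ∫₀^R ρ₀(r'/R)^2 r'² dr' = 4πρ₀R³/5 = -6.173×10^-7 C.
Since E is radial and uniform over the Gaussian sphere, Φ = E·4πr² = Q_enc/ε₀.
E = |Q_enc|/(4πε₀r²) = (6.173e-7)/(4π·8.85×10^-12·(0.116)²) = 4.13e5 N/C.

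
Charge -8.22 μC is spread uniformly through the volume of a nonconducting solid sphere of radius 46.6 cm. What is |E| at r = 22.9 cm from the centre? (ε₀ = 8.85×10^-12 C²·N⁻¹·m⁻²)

Take a concentric spherical Gaussian surface of radius r = 22.9 cm (r < R).
For a uniform sphere the enclosed fraction is (r/R)³, so Q_enc = (-8.22 μC)(0.229/0.466)³ = -9.755e-7 C.
Since E is radial and uniform over the Gaussian sphere, Φ = E·4πr² = Q_enc/ε₀.
E = |Q_enc|/(4πε₀r²) = (9.755e-7)/(4π·8.85×10^-12·(0.229)²) = 1.67×10^5 N/C.

E = 1.67×10^5 N/C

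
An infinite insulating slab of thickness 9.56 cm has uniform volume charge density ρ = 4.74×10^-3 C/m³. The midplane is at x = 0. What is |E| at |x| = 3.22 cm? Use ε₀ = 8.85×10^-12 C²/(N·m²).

1.72×10^7 N/C

By symmetry E is perpendicular to the slab. A Gaussian pillbox from −3.22 cm to +3.22 cm (face area A) lies entirely within the slab.
Q_enc = ρ·(2x)·A and flux = 2EA, so 2EA = 2ρxA/ε₀ ⇒ E = |ρ|x/ε₀.
E = (4.74×10^-3)(0.0322)/(8.85×10^-12) = 1.72×10^7 N/C.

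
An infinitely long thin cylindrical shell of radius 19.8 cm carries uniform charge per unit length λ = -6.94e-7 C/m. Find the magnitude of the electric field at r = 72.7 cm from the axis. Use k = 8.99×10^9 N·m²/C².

|E| ≈ 1.72×10^4 N/C

Take a coaxial cylindrical Gaussian surface of radius r = 72.7 cm and length L (r > 19.8 cm).
The full line charge is enclosed: λ_enc = -6.94e-7 C/m.
Applying ∮E·dA = Q_enc/ε₀ with the end caps contributing no flux:
E = 2k|λ_enc|/r = 2(8.99×10^9)(6.94×10^-7)/(0.727) = 1.72e4 N/C.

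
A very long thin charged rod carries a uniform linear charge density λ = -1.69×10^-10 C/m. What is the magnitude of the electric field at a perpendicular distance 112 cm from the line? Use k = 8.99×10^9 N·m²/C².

2.71 N/C

Choose a coaxial cylinder of radius r = 112 cm (arbitrary length L) as the Gaussian surface.
Q_enc = λL, so λ_enc = -1.69e-10 C/m.
By Gauss's law (flux through the curved wall only), E·2πrL = λ_enc L/ε₀.
E = 2k|λ_enc|/r = 2(8.99×10^9)(1.69e-10)/(1.12) = 2.71 N/C.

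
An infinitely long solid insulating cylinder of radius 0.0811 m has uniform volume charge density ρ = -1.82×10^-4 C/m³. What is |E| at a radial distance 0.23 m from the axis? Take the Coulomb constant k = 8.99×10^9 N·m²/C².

Coaxial Gaussian cylinder, radius r = 0.23 m, length L (r > 0.0811 m, full cross-section enclosed).
λ_enc = ρ·πR² = (-1.82×10^-4)π(0.0811)² = -3.761×10^-6 C/m.
Gauss's law: E·2πrL = λ_enc L/ε₀.
E = 2k|λ_enc|/r = 2(8.99×10^9)(3.761e-6)/(0.23) = 2.94×10^5 N/C.

|E| = 2.94×10^5 N/C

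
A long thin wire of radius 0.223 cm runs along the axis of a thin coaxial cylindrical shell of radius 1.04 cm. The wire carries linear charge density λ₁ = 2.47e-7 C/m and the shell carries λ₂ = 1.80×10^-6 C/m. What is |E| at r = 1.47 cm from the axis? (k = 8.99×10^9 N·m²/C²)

Coaxial Gaussian cylinder, radius r = 1.47 cm, length L (r > 1.04 cm, enclosing both).
λ_enc = λ₁ + λ₂ = (2.47e-7) + (1.80×10^-6) = 2.047e-6 C/m.
Since E is radial and uniform over the curved surface, Φ = E·2πrL = Q_enc/ε₀ = λ_enc L/ε₀.
E = 2k|λ_enc|/r = 2(8.99×10^9)(2.047×10^-6)/(0.0147) = 2.50×10^6 N/C.

|E| = 2.50e6 N/C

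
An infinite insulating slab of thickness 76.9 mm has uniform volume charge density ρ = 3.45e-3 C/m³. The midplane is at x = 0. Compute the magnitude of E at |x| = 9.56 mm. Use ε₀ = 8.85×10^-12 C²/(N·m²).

E ≈ 3.73e6 N/C

By symmetry E is perpendicular to the slab. A Gaussian pillbox from −9.56 mm to +9.56 mm (face area A) lies entirely within the slab.
Q_enc = ρ·(2x)·A and flux = 2EA, so 2EA = 2ρxA/ε₀ ⇒ E = |ρ|x/ε₀.
E = (3.45×10^-3)(0.00956)/(8.85×10^-12) = 3.73×10^6 N/C.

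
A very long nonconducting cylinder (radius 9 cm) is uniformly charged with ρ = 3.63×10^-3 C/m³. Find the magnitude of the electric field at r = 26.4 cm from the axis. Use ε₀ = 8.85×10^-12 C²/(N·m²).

Coaxial Gaussian cylinder, radius r = 26.4 cm, length L (r > 9 cm, full cross-section enclosed).
λ_enc = ρ·πR² = (3.63e-3)π(0.09)² = 9.237e-5 C/m.
Gauss's law: E·2πrL = λ_enc L/ε₀.
E = |λ_enc|/(2πε₀r) = (9.237e-5)/(2π·8.85×10^-12·0.264) = 6.29×10^6 N/C.

E = 6.29×10^6 N/C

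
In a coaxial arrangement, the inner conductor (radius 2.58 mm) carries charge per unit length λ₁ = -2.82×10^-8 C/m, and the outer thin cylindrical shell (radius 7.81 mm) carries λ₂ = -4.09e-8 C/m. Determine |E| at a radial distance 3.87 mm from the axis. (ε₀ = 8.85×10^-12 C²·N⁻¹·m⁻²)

1.31×10^5 N/C

By cylindrical symmetry E is radial; use a coaxial Gaussian cylinder of radius 3.87 mm and length L (between the conductors, 2.58 mm < r < 7.81 mm).
The shell at 7.81 mm lies outside the Gaussian surface, so λ_enc = λ₁ = -2.82×10^-8 C/m.
Since E is radial and uniform over the curved surface, Φ = E·2πrL = Q_enc/ε₀ = λ_enc L/ε₀.
E = |λ_enc|/(2πε₀r) = (2.82×10^-8)/(2π·8.85×10^-12·0.00387) = 1.31×10^5 N/C.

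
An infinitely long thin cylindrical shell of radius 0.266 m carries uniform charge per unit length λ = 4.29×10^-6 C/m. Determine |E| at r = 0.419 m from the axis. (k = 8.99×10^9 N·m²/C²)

By cylindrical symmetry E is radial; use a coaxial Gaussian cylinder of radius 0.419 m and length L (r > 0.266 m).
The full line charge is enclosed: λ_enc = 4.29×10^-6 C/m.
Since E is radial and uniform over the curved surface, Φ = E·2πrL = Q_enc/ε₀ = λ_enc L/ε₀.
E = 2k|λ_enc|/r = 2(8.99×10^9)(4.29×10^-6)/(0.419) = 1.84×10^5 N/C.

E ≈ 1.84×10^5 N/C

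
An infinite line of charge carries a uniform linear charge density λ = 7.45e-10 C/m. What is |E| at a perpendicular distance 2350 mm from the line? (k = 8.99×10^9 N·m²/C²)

By cylindrical symmetry E is radial; use a coaxial Gaussian cylinder of radius 2350 mm and length L.
Q_enc = λL, so λ_enc = 7.45×10^-10 C/m.
Since E is radial and uniform over the curved surface, Φ = E·2πrL = Q_enc/ε₀ = λ_enc L/ε₀.
E = 2k|λ_enc|/r = 2(8.99×10^9)(7.45×10^-10)/(2.35) = 5.7 N/C.

E = 5.7 N/C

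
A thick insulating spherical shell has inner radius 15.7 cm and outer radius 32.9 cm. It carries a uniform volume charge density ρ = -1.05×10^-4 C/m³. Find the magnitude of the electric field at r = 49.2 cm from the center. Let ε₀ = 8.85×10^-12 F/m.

|E| ≈ 5.19×10^5 N/C

Take a concentric spherical Gaussian surface of radius r = 49.2 cm (r > 32.9 cm, enclosing the whole shell).
Q_enc = ρ·(4π/3)(b³ − a³) = (-1.05×10^-4)·(4π/3)·((0.329)³ − (0.157)³) = -1.396×10^-5 C.
Since E is radial and uniform over the Gaussian sphere, Φ = E·4πr² = Q_enc/ε₀.
E = |Q_enc|/(4πε₀r²) = (1.396×10^-5)/(4π·8.85×10^-12·(0.492)²) = 5.19e5 N/C.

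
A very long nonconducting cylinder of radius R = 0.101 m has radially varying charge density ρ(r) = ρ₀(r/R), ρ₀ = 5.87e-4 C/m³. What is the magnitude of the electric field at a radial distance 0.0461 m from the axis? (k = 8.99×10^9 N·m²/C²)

By cylindrical symmetry E is radial; use a coaxial Gaussian cylinder of radius 0.0461 m and length L (r < R).
Integrating ρ over the cross-section to radius r: λ_enc = (2πρ₀/R) ∫₀^r r'^2 dr' = 2πρ₀ r^3/(3·R) = 1.193e-6 C/m.
Applying ∮E·dA = Q_enc/ε₀ with the end caps contributing no flux:
E = 2k|λ_enc|/r = 2(8.99×10^9)(1.193×10^-6)/(0.0461) = 4.65e5 N/C.

|E| = 4.65e5 N/C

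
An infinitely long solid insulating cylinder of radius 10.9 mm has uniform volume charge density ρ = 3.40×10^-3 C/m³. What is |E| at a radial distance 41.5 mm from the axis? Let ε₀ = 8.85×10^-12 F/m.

Coaxial Gaussian cylinder, radius r = 41.5 mm, length L (r > 10.9 mm, full cross-section enclosed).
λ_enc = ρ·πR² = (3.40e-3)π(0.0109)² = 1.269e-6 C/m.
Applying ∮E·dA = Q_enc/ε₀ with the end caps contributing no flux:
E = |λ_enc|/(2πε₀r) = (1.269×10^-6)/(2π·8.85×10^-12·0.0415) = 5.50×10^5 N/C.

|E| ≈ 5.50×10^5 V/m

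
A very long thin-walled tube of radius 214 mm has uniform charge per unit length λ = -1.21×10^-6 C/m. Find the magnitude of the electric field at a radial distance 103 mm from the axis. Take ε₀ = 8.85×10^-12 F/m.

E = 0 (no enclosed charge)

Choose a coaxial cylinder of radius r = 103 mm (arbitrary length L) as the Gaussian surface (r < 214 mm, inside the shell).
No charge is enclosed, so Gauss's law gives E·2πrL = 0 ⇒ E = 0.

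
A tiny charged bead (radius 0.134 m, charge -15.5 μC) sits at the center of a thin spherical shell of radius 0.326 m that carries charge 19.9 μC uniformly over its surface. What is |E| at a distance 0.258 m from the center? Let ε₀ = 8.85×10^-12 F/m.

Symmetry ⇒ E = E(r) r̂. Gaussian sphere of radius r = 0.258 m (between the bodies, 0.134 m < r < 0.326 m).
The shell at 0.326 m lies outside the Gaussian surface, so Q_enc = -15.5 μC = -1.55×10^-5 C.
By Gauss's law, ∮E·dA = E·4πr² = Q_enc/ε₀.
E = |Q_enc|/(4πε₀r²) = (1.55×10^-5)/(4π·8.85×10^-12·(0.258)²) = 2.09×10^6 N/C.

E ≈ 2.09×10^6 N/C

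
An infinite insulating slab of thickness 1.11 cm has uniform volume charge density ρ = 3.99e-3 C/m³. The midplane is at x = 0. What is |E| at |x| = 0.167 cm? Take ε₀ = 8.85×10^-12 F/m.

By symmetry E is perpendicular to the slab. A Gaussian pillbox from −0.167 cm to +0.167 cm (face area A) lies entirely within the slab.
Q_enc = ρ·(2x)·A and flux = 2EA, so 2EA = 2ρxA/ε₀ ⇒ E = |ρ|x/ε₀.
E = (3.99×10^-3)(0.00167)/(8.85×10^-12) = 7.53e5 N/C.

E ≈ 7.53e5 N/C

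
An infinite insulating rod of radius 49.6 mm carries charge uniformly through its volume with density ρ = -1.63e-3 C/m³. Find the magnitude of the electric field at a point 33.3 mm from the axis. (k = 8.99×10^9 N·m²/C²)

Coaxial Gaussian cylinder, radius r = 33.3 mm, length L (r < R).
Enclosed charge per unit length: λ_enc = ρ·πr² = (-1.63×10^-3)π(0.0333)² = -5.678×10^-6 C/m.
Gauss's law: E·2πrL = λ_enc L/ε₀.
E = 2k|λ_enc|/r = 2(8.99×10^9)(5.678×10^-6)/(0.0333) = 3.07×10^6 N/C.

|E| = 3.07×10^6 N/C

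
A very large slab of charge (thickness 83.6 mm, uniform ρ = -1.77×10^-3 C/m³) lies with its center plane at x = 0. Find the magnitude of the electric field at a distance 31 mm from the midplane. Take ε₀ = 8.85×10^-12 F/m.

By symmetry E is perpendicular to the slab. A Gaussian pillbox from −31 mm to +31 mm (face area A) lies entirely within the slab.
Q_enc = ρ·(2x)·A and flux = 2EA, so 2EA = 2ρxA/ε₀ ⇒ E = |ρ|x/ε₀.
E = (1.77e-3)(0.031)/(8.85×10^-12) = 6.20×10^6 N/C.

E = 6.20e6 N/C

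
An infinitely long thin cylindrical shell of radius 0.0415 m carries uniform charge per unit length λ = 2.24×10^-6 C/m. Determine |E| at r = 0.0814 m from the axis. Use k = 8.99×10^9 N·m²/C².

Take a coaxial cylindrical Gaussian surface of radius r = 0.0814 m and length L (r > 0.0415 m).
The full line charge is enclosed: λ_enc = 2.24×10^-6 C/m.
Applying ∮E·dA = Q_enc/ε₀ with the end caps contributing no flux:
E = 2k|λ_enc|/r = 2(8.99×10^9)(2.24e-6)/(0.0814) = 4.95×10^5 N/C.

4.95e5 V/m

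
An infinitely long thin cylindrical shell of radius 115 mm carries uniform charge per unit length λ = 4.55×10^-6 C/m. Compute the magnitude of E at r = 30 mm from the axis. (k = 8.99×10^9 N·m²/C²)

Take a coaxial cylindrical Gaussian surface of radius r = 30 mm and length L (r < 115 mm, inside the shell).
All the surface charge lies outside this cylinder: Q_enc = 0, hence E = 0.

E = 0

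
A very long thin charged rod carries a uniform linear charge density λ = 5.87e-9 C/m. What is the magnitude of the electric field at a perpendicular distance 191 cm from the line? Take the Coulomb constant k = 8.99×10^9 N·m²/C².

E ≈ 55.3 N/C

Coaxial Gaussian cylinder, radius r = 191 cm, length L.
Q_enc = λL, so λ_enc = 5.87e-9 C/m.
By Gauss's law (flux through the curved wall only), E·2πrL = λ_enc L/ε₀.
E = 2k|λ_enc|/r = 2(8.99×10^9)(5.87×10^-9)/(1.91) = 55.3 N/C.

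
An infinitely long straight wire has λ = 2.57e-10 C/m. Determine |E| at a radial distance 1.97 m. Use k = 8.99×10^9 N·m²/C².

Coaxial Gaussian cylinder, radius r = 1.97 m, length L.
Q_enc = λL, so λ_enc = 2.57×10^-10 C/m.
By Gauss's law (flux through the curved wall only), E·2πrL = λ_enc L/ε₀.
E = 2k|λ_enc|/r = 2(8.99×10^9)(2.57e-10)/(1.97) = 2.35 N/C.

E = 2.35 N/C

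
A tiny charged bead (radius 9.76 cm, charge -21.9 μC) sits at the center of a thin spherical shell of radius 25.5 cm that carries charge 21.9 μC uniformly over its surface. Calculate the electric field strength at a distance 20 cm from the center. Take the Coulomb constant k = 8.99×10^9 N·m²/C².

By spherical symmetry E is radial; choose a Gaussian sphere of radius r = 20 cm (between the bodies, 9.76 cm < r < 25.5 cm).
The shell at 25.5 cm lies outside the Gaussian surface, so Q_enc = -21.9 μC = -2.19×10^-5 C.
By Gauss's law, ∮E·dA = E·4πr² = Q_enc/ε₀.
E = k|Q_enc|/r² = (8.99×10^9)(2.19e-5)/(0.2)² = 4.92×10^6 N/C.

E = 4.92e6 N/C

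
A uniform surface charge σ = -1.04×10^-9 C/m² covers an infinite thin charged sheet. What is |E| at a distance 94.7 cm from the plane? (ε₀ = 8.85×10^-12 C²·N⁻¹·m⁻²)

The symmetry is planar: E is normal to the sheet and the same magnitude on both sides. Take a pillbox straddling the sheet with end-cap area A.
Only the two end caps contribute flux: Φ = 2EA. With Q_enc = σA, Gauss's law gives E = |σ|/(2ε₀).
E = |σ|/(2ε₀) = (1.04×10^-9)/(2·8.85×10^-12) = 58.8 N/C.

E ≈ 58.8 N/C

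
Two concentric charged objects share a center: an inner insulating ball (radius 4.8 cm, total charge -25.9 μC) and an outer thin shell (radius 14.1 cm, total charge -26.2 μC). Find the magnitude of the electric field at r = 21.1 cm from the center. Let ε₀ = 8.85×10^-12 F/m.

|E| = 1.05e7 N/C

Symmetry ⇒ E = E(r) r̂. Gaussian sphere of radius r = 21.1 cm (r > 14.1 cm, enclosing both).
Q_enc = (-25.9 μC) + (-26.2 μC) = -5.21e-5 C.
Since E is radial and uniform over the Gaussian sphere, Φ = E·4πr² = Q_enc/ε₀.
E = |Q_enc|/(4πε₀r²) = (5.21×10^-5)/(4π·8.85×10^-12·(0.211)²) = 1.05e7 N/C.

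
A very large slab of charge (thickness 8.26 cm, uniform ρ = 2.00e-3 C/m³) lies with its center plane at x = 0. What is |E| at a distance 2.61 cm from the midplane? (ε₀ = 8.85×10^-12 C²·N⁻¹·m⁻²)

5.90×10^6 N/C

By symmetry E is perpendicular to the slab. A Gaussian pillbox from −2.61 cm to +2.61 cm (face area A) lies entirely within the slab.
Q_enc = ρ·(2x)·A and flux = 2EA, so 2EA = 2ρxA/ε₀ ⇒ E = |ρ|x/ε₀.
E = (2.00×10^-3)(0.0261)/(8.85×10^-12) = 5.90e6 N/C.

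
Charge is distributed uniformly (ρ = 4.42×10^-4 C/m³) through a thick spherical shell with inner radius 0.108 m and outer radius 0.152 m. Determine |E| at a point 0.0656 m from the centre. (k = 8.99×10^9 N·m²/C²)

Use a concentric Gaussian sphere at r = 0.0656 m (r < 0.108 m, inside the empty cavity).
No charge is enclosed, so by Gauss's law E·4πr² = 0 ⇒ E = 0.

|E| = 0 N/C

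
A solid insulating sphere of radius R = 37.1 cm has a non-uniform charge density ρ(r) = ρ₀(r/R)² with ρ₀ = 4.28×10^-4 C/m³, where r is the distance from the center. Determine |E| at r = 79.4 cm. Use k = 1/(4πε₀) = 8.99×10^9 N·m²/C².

7.83×10^5 V/m

By spherical symmetry E is radial; choose a Gaussian sphere of radius r = 79.4 cm (r > R, all charge enclosed).
Q_enc = 4π ∫₀^R ρ₀(r'/R)^2 r'² dr' = 4πρ₀R³/5 = 5.493×10^-5 C.
By Gauss's law, ∮E·dA = E·4πr² = Q_enc/ε₀.
E = k|Q_enc|/r² = (8.99×10^9)(5.493e-5)/(0.794)² = 7.83e5 N/C.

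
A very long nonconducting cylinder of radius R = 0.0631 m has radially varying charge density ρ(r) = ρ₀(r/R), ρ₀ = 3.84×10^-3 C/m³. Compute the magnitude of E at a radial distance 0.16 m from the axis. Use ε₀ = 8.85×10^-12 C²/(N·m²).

3.60×10^6 N/C

Take a coaxial cylindrical Gaussian surface of radius r = 0.16 m and length L (r > R, full charge per length enclosed).
λ_enc = 2π ∫₀^R ρ₀(r'/R)^1 r' dr' = 2πρ₀R²/3 = 3.202×10^-5 C/m.
Applying ∮E·dA = Q_enc/ε₀ with the end caps contributing no flux:
E = |λ_enc|/(2πε₀r) = (3.202e-5)/(2π·8.85×10^-12·0.16) = 3.60e6 N/C.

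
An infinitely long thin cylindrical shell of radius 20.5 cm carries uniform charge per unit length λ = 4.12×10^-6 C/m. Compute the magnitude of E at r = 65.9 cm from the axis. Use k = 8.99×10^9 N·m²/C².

By cylindrical symmetry E is radial; use a coaxial Gaussian cylinder of radius 65.9 cm and length L (r > 20.5 cm).
The full line charge is enclosed: λ_enc = 4.12e-6 C/m.
Gauss's law: E·2πrL = λ_enc L/ε₀.
E = 2k|λ_enc|/r = 2(8.99×10^9)(4.12×10^-6)/(0.659) = 1.12×10^5 N/C.

|E| = 1.12e5 N/C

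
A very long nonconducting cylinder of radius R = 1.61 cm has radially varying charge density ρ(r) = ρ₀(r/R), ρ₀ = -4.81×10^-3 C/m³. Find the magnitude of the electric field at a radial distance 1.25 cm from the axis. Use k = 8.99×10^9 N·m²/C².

|E| = 1.76e6 N/C

Take a coaxial cylindrical Gaussian surface of radius r = 1.25 cm and length L (r < R).
Integrating ρ over the cross-section to radius r: λ_enc = (2πρ₀/R) ∫₀^r r'^2 dr' = 2πρ₀ r^3/(3·R) = -1.222×10^-6 C/m.
By Gauss's law (flux through the curved wall only), E·2πrL = λ_enc L/ε₀.
E = 2k|λ_enc|/r = 2(8.99×10^9)(1.222×10^-6)/(0.0125) = 1.76×10^6 N/C.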